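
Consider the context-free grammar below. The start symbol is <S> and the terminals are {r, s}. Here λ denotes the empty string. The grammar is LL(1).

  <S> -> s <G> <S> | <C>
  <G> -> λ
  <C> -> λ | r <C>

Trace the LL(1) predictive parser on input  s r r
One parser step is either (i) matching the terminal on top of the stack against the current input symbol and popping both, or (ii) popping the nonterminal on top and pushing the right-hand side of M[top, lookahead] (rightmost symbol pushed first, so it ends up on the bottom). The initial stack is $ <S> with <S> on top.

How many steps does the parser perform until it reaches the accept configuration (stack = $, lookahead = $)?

     Stack        Input    Action
  1  $ <S>        s r r $  expand <S> -> s <G> <S>
  2  $ <S> <G> s  s r r $  match s
  3  $ <S> <G>    r r $    expand <G> -> λ
  4  $ <S>        r r $    expand <S> -> <C>
  5  $ <C>        r r $    expand <C> -> r <C>
  6  $ <C> r      r r $    match r
  7  $ <C>        r $      expand <C> -> r <C>
  8  $ <C> r      r $      match r
  9  $ <C>        $        expand <C> -> λ
Accept reached after 9 steps.

9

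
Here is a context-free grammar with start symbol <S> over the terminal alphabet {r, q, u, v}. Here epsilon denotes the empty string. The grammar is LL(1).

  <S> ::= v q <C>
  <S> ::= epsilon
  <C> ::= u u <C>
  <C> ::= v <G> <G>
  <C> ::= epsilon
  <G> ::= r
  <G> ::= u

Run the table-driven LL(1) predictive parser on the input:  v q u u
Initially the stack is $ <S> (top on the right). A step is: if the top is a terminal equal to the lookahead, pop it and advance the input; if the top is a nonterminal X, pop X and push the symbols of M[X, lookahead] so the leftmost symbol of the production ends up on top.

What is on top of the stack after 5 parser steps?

u

step 1: stack=$ <S>  input=v q u u $  — expand <S> ::= v q <C>
step 2: stack=$ <C> q v  input=v q u u $  — match v
step 3: stack=$ <C> q  input=q u u $  — match q
step 4: stack=$ <C>  input=u u $  — expand <C> ::= u u <C>
step 5: stack=$ <C> u u  input=u u $  — match u
Stack after step 5: $ <C> u (top = u).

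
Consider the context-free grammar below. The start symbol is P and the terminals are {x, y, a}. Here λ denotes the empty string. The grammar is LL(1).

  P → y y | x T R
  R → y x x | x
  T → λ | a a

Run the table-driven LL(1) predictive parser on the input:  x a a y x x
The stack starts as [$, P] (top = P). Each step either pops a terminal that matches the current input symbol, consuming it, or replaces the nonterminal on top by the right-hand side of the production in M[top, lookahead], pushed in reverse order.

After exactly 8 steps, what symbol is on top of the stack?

x

step 1: stack=$ P  input=x a a y x x $  — expand P → x T R
step 2: stack=$ R T x  input=x a a y x x $  — match x
step 3: stack=$ R T  input=a a y x x $  — expand T → a a
step 4: stack=$ R a a  input=a a y x x $  — match a
step 5: stack=$ R a  input=a y x x $  — match a
step 6: stack=$ R  input=y x x $  — expand R → y x x
step 7: stack=$ x x y  input=y x x $  — match y
step 8: stack=$ x x  input=x x $  — match x
Stack after step 8: $ x (top = x).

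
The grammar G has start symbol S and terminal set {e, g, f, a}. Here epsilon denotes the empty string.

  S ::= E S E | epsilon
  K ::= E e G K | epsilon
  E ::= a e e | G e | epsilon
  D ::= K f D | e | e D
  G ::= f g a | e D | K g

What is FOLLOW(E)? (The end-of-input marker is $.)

{$, a, e, f, g}

FIRST(S): from S::=E S E we get {epsilon, a, e, f, g}; from S::=epsilon we get {epsilon}. So FIRST(S) = {epsilon, a, e, f, g}.
FIRST(K): from K::=E e G K we get {a, e, f, g}; from K::=epsilon we get {epsilon}. So FIRST(K) = {epsilon, a, e, f, g}.
FIRST(D): from D::=K f D we get {a, e, f, g}; from D::=e we get {e}; from D::=e D we get {e}. So FIRST(D) = {a, e, f, g}.
FIRST(G): from G::=f g a we get {f}; from G::=e D we get {e}; from G::=K g we get {a, e, f, g}. So FIRST(G) = {a, e, f, g}.
FIRST(E): from E::=a e e we get {a}; from E::=G e we get {a, e, f, g}; from E::=epsilon we get {epsilon}. So FIRST(E) = {epsilon, a, e, f, g}.
FOLLOW(S) includes $ since S is the start symbol.
FOLLOW(S): in S::=E S E, S is followed by E with FIRST {epsilon, a, e, f, g}; in S::=E S E, the suffix after S is nullable (adds nothing new). Thus FOLLOW(S) = {$, a, e, f, g}.
FOLLOW(K): in K::=E e G K, the suffix after K is empty (adds nothing new); in D::=K f D, K is followed by f D with FIRST {f}; in G::=K g, K is followed by g with FIRST {g}. Thus FOLLOW(K) = {f, g}.
FOLLOW(E): in S::=E S E (occurrence 1), E is followed by S E with FIRST {epsilon, a, e, f, g}; in S::=E S E (occurrence 1), the suffix after E is nullable, so FOLLOW(E) ⊇ FOLLOW(S) = {$, a, e, f, g}; in S::=E S E (occurrence 2), the suffix after E is empty, so FOLLOW(E) ⊇ FOLLOW(S) = {$, a, e, f, g}; in K::=E e G K, E is followed by e G K with FIRST {e}. Thus FOLLOW(E) = {$, a, e, f, g}.
FOLLOW(G): in K::=E e G K, G is followed by K with FIRST {epsilon, a, e, f, g}; in K::=E e G K, the suffix after G is nullable, so FOLLOW(G) ⊇ FOLLOW(K) = {f, g}; in E::=G e, G is followed by e with FIRST {e}. Thus FOLLOW(G) = {a, e, f, g}.
FOLLOW(D): in D::=K f D, the suffix after D is empty (adds nothing new); in D::=e D, the suffix after D is empty (adds nothing new); in G::=e D, the suffix after D is empty, so FOLLOW(D) ⊇ FOLLOW(G) = {a, e, f, g}. Thus FOLLOW(D) = {a, e, f, g}.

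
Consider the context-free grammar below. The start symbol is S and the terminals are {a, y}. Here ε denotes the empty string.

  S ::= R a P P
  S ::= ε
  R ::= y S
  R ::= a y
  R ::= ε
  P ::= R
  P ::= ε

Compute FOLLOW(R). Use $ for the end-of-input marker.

FIRST(R) = {ε, a, y}
FIRST(S) = {ε, a, y}  (via R a P P)
FIRST(P) = {ε, a, y}  (via R)
FOLLOW(S) includes $ since S is the start symbol.
FOLLOW(S): in R::=y S, the suffix after S is empty, so FOLLOW(S) ⊇ FOLLOW(R) = {$, a, y}. Thus FOLLOW(S) = {$, a, y}.
FOLLOW(P): in S::=R a P P (occurrence 1), P is followed by P with FIRST {ε, a, y}; in S::=R a P P (occurrence 1), the suffix after P is nullable, so FOLLOW(P) ⊇ FOLLOW(S) = {$, a, y}; in S::=R a P P (occurrence 2), the suffix after P is empty, so FOLLOW(P) ⊇ FOLLOW(S) = {$, a, y}. Thus FOLLOW(P) = {$, a, y}.
FOLLOW(R): in S::=R a P P, R is followed by a P P with FIRST {a}; in P::=R, the suffix after R is empty, so FOLLOW(R) ⊇ FOLLOW(P) = {$, a, y}. Thus FOLLOW(R) = {$, a, y}.

{$, a, y}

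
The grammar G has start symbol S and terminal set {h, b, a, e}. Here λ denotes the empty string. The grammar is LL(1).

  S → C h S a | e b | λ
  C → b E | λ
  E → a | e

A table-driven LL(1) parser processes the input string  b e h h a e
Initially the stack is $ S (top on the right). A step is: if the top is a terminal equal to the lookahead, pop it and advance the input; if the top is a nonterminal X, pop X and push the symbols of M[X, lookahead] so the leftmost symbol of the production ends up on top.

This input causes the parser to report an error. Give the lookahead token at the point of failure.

e

step 1: stack=$ S  input=b e h h a e $  — expand S → C h S a
step 2: stack=$ a S h C  input=b e h h a e $  — expand C → b E
step 3: stack=$ a S h E b  input=b e h h a e $  — match b
step 4: stack=$ a S h E  input=e h h a e $  — expand E → e
step 5: stack=$ a S h e  input=e h h a e $  — match e
step 6: stack=$ a S h  input=h h a e $  — match h
step 7: stack=$ a S  input=h a e $  — expand S → C h S a
step 8: stack=$ a a S h C  input=h a e $  — expand C → λ
step 9: stack=$ a a S h  input=h a e $  — match h
step 10: stack=$ a a S  input=a e $  — expand S → λ
step 11: stack=$ a a  input=a e $  — match a
step 12: stack=$ a  input=e $  — error: top is terminal a but lookahead is e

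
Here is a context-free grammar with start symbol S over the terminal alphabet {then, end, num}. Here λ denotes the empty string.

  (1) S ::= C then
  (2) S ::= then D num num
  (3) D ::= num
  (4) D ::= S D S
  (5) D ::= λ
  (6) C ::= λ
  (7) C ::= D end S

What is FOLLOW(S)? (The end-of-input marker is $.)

FIRST(S) = {end, num, then}  (via C then)
FIRST(D) = {λ, end, num, then}  (via S D S)
FIRST(C) = {λ, end, num, then}  (via D end S)
FOLLOW(S) includes $ since S is the start symbol.
FOLLOW(D): in S::=then D num num, D is followed by num num with FIRST {num}; in D::=S D S, D is followed by S with FIRST {end, num, then}; in C::=D end S, D is followed by end S with FIRST {end}. Thus FOLLOW(D) = {end, num, then}.
FOLLOW(C): in S::=C then, C is followed by then with FIRST {then}. Thus FOLLOW(C) = {then}.
FOLLOW(S): in D::=S D S (occurrence 1), S is followed by D S with FIRST {end, num, then}; in D::=S D S (occurrence 2), the suffix after S is empty, so FOLLOW(S) ⊇ FOLLOW(D) = {end, num, then}; in C::=D end S, the suffix after S is empty, so FOLLOW(S) ⊇ FOLLOW(C) = {then}. Thus FOLLOW(S) = {$, end, num, then}.

{$, end, num, then}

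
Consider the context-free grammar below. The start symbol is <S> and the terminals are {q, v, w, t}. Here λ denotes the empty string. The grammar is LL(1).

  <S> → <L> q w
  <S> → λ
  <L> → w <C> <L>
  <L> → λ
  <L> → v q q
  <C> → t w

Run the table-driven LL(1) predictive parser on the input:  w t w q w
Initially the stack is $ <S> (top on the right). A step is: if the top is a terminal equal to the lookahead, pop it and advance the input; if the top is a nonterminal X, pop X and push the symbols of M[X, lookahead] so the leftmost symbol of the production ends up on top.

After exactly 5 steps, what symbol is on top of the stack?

w

     Stack            Input        Action
  1  $ <S>            w t w q w $  expand <S> → <L> q w
  2  $ w q <L>        w t w q w $  expand <L> → w <C> <L>
  3  $ w q <L> <C> w  w t w q w $  match w
  4  $ w q <L> <C>    t w q w $    expand <C> → t w
  5  $ w q <L> w t    t w q w $    match t
Stack after step 5: $ w q <L> w (top = w).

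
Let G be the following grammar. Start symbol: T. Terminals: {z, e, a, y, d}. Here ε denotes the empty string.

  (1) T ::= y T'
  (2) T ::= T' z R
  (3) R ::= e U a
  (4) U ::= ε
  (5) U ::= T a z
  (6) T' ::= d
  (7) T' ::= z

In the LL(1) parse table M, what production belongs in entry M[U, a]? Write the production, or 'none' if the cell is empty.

FIRST(R): from R::=e U a we get {e}. So FIRST(R) = {e}.
FIRST(T'): from T'::=d we get {d}; from T'::=z we get {z}. So FIRST(T') = {d, z}.
FIRST(T): from T::=y T' we get {y}; from T::=T' z R we get {d, z}. So FIRST(T) = {d, y, z}.
FIRST(U): from U::=ε we get {ε}; from U::=T a z we get {d, y, z}. So FIRST(U) = {ε, d, y, z}.
FOLLOW(T) includes $ since T is the start symbol.
FOLLOW(U): in R::=e U a, U is followed by a with FIRST {a}. Thus FOLLOW(U) = {a}.
For U ::= ε: FIRST(ε) = {ε}, so it goes in M[U, t] for t ∈ {}; since ε ∈ FIRST, also for every t ∈ FOLLOW(U) = {a}.
For U ::= T a z: FIRST(T a z) = {d, y, z}, so it goes in M[U, t] for t ∈ {d, y, z}.

U ::= ε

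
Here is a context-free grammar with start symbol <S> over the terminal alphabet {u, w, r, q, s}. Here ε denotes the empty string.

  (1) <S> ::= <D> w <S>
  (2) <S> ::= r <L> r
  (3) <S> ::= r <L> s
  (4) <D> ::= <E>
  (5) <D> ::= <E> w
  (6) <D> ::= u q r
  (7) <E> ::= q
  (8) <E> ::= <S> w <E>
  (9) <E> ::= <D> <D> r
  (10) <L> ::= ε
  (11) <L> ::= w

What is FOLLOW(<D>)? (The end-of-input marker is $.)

FIRST(<L>): from <L>::=ε we get {ε}; from <L>::=w we get {w}. So FIRST(<L>) = {ε, w}.
FIRST(<S>): from <S>::=<D> w <S> we get {q, r, u}; from <S>::=r <L> r we get {r}; from <S>::=r <L> s we get {r}. So FIRST(<S>) = {q, r, u}.
FIRST(<D>): from <D>::=<E> we get {q, r, u}; from <D>::=<E> w we get {q, r, u}; from <D>::=u q r we get {u}. So FIRST(<D>) = {q, r, u}.
FIRST(<E>): from <E>::=q we get {q}; from <E>::=<S> w <E> we get {q, r, u}; from <E>::=<D> <D> r we get {q, r, u}. So FIRST(<E>) = {q, r, u}.
FOLLOW(<S>) includes $ since <S> is the start symbol.
FOLLOW(<S>): in <S>::=<D> w <S>, the suffix after <S> is empty (adds nothing new); in <E>::=<S> w <E>, <S> is followed by w <E> with FIRST {w}. Thus FOLLOW(<S>) = {$, w}.
FOLLOW(<D>): in <S>::=<D> w <S>, <D> is followed by w <S> with FIRST {w}; in <E>::=<D> <D> r (occurrence 1), <D> is followed by <D> r with FIRST {q, r, u}; in <E>::=<D> <D> r (occurrence 2), <D> is followed by r with FIRST {r}. Thus FOLLOW(<D>) = {q, r, u, w}.
FOLLOW(<E>): in <D>::=<E>, the suffix after <E> is empty, so FOLLOW(<E>) ⊇ FOLLOW(<D>) = {q, r, u, w}; in <D>::=<E> w, <E> is followed by w with FIRST {w}; in <E>::=<S> w <E>, the suffix after <E> is empty (adds nothing new). Thus FOLLOW(<E>) = {q, r, u, w}.
FOLLOW(<L>): in <S>::=r <L> r, <L> is followed by r with FIRST {r}; in <S>::=r <L> s, <L> is followed by s with FIRST {s}. Thus FOLLOW(<L>) = {r, s}.

{q, r, u, w}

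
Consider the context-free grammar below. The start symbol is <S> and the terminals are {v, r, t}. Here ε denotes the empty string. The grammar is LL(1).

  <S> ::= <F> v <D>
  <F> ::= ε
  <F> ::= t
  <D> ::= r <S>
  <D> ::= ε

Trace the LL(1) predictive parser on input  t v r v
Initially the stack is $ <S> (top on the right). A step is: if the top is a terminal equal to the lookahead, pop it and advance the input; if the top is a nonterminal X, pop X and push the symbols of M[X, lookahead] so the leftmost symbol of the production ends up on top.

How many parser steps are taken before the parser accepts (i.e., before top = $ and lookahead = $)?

step 1: stack=$ <S>  input=t v r v $  — expand <S> ::= <F> v <D>
step 2: stack=$ <D> v <F>  input=t v r v $  — expand <F> ::= t
step 3: stack=$ <D> v t  input=t v r v $  — match t
step 4: stack=$ <D> v  input=v r v $  — match v
step 5: stack=$ <D>  input=r v $  — expand <D> ::= r <S>
step 6: stack=$ <S> r  input=r v $  — match r
step 7: stack=$ <S>  input=v $  — expand <S> ::= <F> v <D>
step 8: stack=$ <D> v <F>  input=v $  — expand <F> ::= ε
step 9: stack=$ <D> v  input=v $  — match v
step 10: stack=$ <D>  input=$  — expand <D> ::= ε
Accept reached after 10 steps.

10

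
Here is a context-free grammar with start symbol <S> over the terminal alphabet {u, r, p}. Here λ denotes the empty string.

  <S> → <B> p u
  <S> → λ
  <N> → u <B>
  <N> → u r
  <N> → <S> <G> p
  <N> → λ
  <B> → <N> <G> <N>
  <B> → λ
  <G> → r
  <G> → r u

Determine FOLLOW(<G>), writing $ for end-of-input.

{p, r, u}

FIRST(<G>): from <G>→r we get {r}; from <G>→r u we get {r}. So FIRST(<G>) = {r}.
FIRST(<S>): from <S>→<B> p u we get {p, r, u}; from <S>→λ we get {λ}. So FIRST(<S>) = {λ, p, r, u}.
FIRST(<N>): from <N>→u <B> we get {u}; from <N>→u r we get {u}; from <N>→<S> <G> p we get {p, r, u}; from <N>→λ we get {λ}. So FIRST(<N>) = {λ, p, r, u}.
FIRST(<B>): from <B>→<N> <G> <N> we get {p, r, u}; from <B>→λ we get {λ}. So FIRST(<B>) = {λ, p, r, u}.
FOLLOW(<S>) includes $ since <S> is the start symbol.
FOLLOW(<S>): in <N>→<S> <G> p, <S> is followed by <G> p with FIRST {r}. Thus FOLLOW(<S>) = {$, r}.
FOLLOW(<N>): in <B>→<N> <G> <N> (occurrence 1), <N> is followed by <G> <N> with FIRST {r}; in <B>→<N> <G> <N> (occurrence 2), the suffix after <N> is empty, so FOLLOW(<N>) ⊇ FOLLOW(<B>) = {p, r}. Thus FOLLOW(<N>) = {p, r}.
FOLLOW(<B>): in <S>→<B> p u, <B> is followed by p u with FIRST {p}; in <N>→u <B>, the suffix after <B> is empty, so FOLLOW(<B>) ⊇ FOLLOW(<N>) = {p, r}. Thus FOLLOW(<B>) = {p, r}.
FOLLOW(<G>): in <N>→<S> <G> p, <G> is followed by p with FIRST {p}; in <B>→<N> <G> <N>, <G> is followed by <N> with FIRST {λ, p, r, u}; in <B>→<N> <G> <N>, the suffix after <G> is nullable, so FOLLOW(<G>) ⊇ FOLLOW(<B>) = {p, r}. Thus FOLLOW(<G>) = {p, r, u}.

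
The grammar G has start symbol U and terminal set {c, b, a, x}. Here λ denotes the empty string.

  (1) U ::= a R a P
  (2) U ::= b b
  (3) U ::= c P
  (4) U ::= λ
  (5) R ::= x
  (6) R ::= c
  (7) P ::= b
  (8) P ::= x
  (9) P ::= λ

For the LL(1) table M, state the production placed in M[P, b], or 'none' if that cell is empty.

P ::= b

FIRST(U) = {λ, a, b, c}
FIRST(R) = {c, x}
FIRST(P) = {λ, b, x}
FOLLOW(U) includes $ since U is the start symbol.
FOLLOW(U): U appears on no right-hand side. Thus FOLLOW(U) = {$}.
FOLLOW(P): in U::=a R a P, the suffix after P is empty, so FOLLOW(P) ⊇ FOLLOW(U) = {$}; in U::=c P, the suffix after P is empty, so FOLLOW(P) ⊇ FOLLOW(U) = {$}. Thus FOLLOW(P) = {$}.
For P ::= b: FIRST(b) = {b}, so it goes in M[P, t] for t ∈ {b}.
For P ::= x: FIRST(x) = {x}, so it goes in M[P, t] for t ∈ {x}.
For P ::= λ: FIRST(λ) = {λ}, so it goes in M[P, t] for t ∈ {}; since λ ∈ FIRST, also for every t ∈ FOLLOW(P) = {$}.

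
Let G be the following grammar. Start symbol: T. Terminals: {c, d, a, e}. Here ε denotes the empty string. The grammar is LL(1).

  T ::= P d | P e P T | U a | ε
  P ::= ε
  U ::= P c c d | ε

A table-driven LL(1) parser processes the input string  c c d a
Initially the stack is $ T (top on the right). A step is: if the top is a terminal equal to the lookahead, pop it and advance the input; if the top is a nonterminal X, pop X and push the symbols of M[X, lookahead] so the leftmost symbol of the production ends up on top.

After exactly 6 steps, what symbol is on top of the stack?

step 1: stack=$ T  input=c c d a $  — expand T ::= U a
step 2: stack=$ a U  input=c c d a $  — expand U ::= P c c d
step 3: stack=$ a d c c P  input=c c d a $  — expand P ::= ε
step 4: stack=$ a d c c  input=c c d a $  — match c
step 5: stack=$ a d c  input=c d a $  — match c
step 6: stack=$ a d  input=d a $  — match d
Stack after step 6: $ a (top = a).

a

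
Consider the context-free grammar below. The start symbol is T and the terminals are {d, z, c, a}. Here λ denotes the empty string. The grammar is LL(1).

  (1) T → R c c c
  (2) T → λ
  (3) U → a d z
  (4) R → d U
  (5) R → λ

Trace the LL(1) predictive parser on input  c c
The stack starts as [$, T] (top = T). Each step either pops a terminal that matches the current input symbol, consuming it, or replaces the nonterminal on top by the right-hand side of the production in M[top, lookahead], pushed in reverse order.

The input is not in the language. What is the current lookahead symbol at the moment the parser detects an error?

$

step 1: stack=$ T  input=c c $  — expand T → R c c c
step 2: stack=$ c c c R  input=c c $  — expand R → λ
step 3: stack=$ c c c  input=c c $  — match c
step 4: stack=$ c c  input=c $  — match c
step 5: stack=$ c  input=$  — error: top is terminal c but lookahead is $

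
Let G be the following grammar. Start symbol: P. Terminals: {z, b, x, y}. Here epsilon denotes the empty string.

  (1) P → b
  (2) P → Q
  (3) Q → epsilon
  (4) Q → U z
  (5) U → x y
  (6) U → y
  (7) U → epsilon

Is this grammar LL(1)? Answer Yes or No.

FIRST(P) = {epsilon, b, x, y, z}
FIRST(Q) = {epsilon, x, y, z}
FIRST(U) = {epsilon, x, y}
FOLLOW(P) = {$}
FOLLOW(Q) = {$}
FOLLOW(U) = {z}
Each cell of M receives at most one production.

Yes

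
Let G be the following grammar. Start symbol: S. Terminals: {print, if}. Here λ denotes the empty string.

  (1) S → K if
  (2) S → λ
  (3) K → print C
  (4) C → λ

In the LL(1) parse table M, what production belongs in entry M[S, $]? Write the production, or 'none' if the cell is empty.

S → λ

FIRST(K): from K→print C we get {print}. So FIRST(K) = {print}.
FIRST(C): from C→λ we get {λ}. So FIRST(C) = {λ}.
FIRST(S): from S→K if we get {print}; from S→λ we get {λ}. So FIRST(S) = {λ, print}.
FOLLOW(S) includes $ since S is the start symbol.
FOLLOW(S): S appears on no right-hand side. Thus FOLLOW(S) = {$}.
For S → K if: FIRST(K if) = {print}, so it goes in M[S, t] for t ∈ {print}.
For S → λ: FIRST(λ) = {λ}, so it goes in M[S, t] for t ∈ {}; since λ ∈ FIRST, also for every t ∈ FOLLOW(S) = {$}.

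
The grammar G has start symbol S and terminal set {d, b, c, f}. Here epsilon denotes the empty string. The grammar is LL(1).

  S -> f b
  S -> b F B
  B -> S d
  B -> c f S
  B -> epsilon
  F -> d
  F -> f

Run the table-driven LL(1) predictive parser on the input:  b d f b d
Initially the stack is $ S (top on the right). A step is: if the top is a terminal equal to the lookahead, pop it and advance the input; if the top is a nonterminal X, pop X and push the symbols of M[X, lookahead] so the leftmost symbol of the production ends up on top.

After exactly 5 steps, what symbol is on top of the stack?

S

     Stack    Input        Action
  1  $ S      b d f b d $  expand S -> b F B
  2  $ B F b  b d f b d $  match b
  3  $ B F    d f b d $    expand F -> d
  4  $ B d    d f b d $    match d
  5  $ B      f b d $      expand B -> S d
Stack after step 5: $ d S (top = S).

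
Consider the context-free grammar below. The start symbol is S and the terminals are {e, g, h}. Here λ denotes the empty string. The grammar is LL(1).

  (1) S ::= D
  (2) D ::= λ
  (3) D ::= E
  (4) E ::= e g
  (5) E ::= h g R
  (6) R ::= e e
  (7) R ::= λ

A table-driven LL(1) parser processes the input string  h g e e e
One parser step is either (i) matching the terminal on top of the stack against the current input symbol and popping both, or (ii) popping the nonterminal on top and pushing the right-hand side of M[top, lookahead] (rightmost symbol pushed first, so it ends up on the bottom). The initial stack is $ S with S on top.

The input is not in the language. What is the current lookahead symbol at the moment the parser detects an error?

step 1: stack=$ S  input=h g e e e $  — expand S ::= D
step 2: stack=$ D  input=h g e e e $  — expand D ::= E
step 3: stack=$ E  input=h g e e e $  — expand E ::= h g R
step 4: stack=$ R g h  input=h g e e e $  — match h
step 5: stack=$ R g  input=g e e e $  — match g
step 6: stack=$ R  input=e e e $  — expand R ::= e e
step 7: stack=$ e e  input=e e e $  — match e
step 8: stack=$ e  input=e e $  — match e
step 9: stack=$  input=e $  — error: stack empty but input remains

e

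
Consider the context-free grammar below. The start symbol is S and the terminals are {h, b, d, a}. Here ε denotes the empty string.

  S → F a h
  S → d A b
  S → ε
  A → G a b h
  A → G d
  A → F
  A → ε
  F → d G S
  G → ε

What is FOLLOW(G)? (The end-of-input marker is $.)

{a, b, d}

FIRST(F) = {d}
FIRST(G) = {ε}
FIRST(S) = {ε, d}  (via F a h)
FIRST(A) = {ε, a, d}  (via G a b h, G d, F)
FOLLOW(S) includes $ since S is the start symbol.
FOLLOW(A): in S→d A b, A is followed by b with FIRST {b}. Thus FOLLOW(A) = {b}.
FOLLOW(F): in S→F a h, F is followed by a h with FIRST {a}; in A→F, the suffix after F is empty, so FOLLOW(F) ⊇ FOLLOW(A) = {b}. Thus FOLLOW(F) = {a, b}.
FOLLOW(S): in F→d G S, the suffix after S is empty, so FOLLOW(S) ⊇ FOLLOW(F) = {a, b}. Thus FOLLOW(S) = {$, a, b}.
FOLLOW(G): in A→G a b h, G is followed by a b h with FIRST {a}; in A→G d, G is followed by d with FIRST {d}; in F→d G S, G is followed by S with FIRST {ε, d}; in F→d G S, the suffix after G is nullable, so FOLLOW(G) ⊇ FOLLOW(F) = {a, b}. Thus FOLLOW(G) = {a, b, d}.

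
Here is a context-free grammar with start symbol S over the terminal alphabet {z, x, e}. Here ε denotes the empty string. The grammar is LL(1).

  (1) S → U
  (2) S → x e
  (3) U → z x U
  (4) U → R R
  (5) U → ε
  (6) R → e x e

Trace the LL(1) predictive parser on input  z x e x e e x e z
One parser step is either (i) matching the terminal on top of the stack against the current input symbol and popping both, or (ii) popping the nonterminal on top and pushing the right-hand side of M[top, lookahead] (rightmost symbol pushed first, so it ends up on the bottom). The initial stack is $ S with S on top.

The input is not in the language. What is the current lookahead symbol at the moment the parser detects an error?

      Stack      Input                Action
   1  $ S        z x e x e e x e z $  expand S → U
   2  $ U        z x e x e e x e z $  expand U → z x U
   3  $ U x z    z x e x e e x e z $  match z
   4  $ U x      x e x e e x e z $    match x
   5  $ U        e x e e x e z $      expand U → R R
   6  $ R R      e x e e x e z $      expand R → e x e
   7  $ R e x e  e x e e x e z $      match e
   8  $ R e x    x e e x e z $        match x
   9  $ R e      e e x e z $          match e
  10  $ R        e x e z $            expand R → e x e
  11  $ e x e    e x e z $            match e
  12  $ e x      x e z $              match x
  13  $ e        e z $                match e
  14  $          z $                  error: stack empty but input remains

z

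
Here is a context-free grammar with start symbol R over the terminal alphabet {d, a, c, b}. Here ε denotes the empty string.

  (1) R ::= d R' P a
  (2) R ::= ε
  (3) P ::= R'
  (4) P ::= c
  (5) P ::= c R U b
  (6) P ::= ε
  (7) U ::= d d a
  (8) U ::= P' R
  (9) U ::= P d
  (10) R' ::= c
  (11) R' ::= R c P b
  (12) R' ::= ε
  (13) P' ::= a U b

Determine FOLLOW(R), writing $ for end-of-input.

{$, a, b, c, d}

FIRST(R): from R::=d R' P a we get {d}; from R::=ε we get {ε}. So FIRST(R) = {ε, d}.
FIRST(P'): from P'::=a U b we get {a}. So FIRST(P') = {a}.
FIRST(R'): from R'::=c we get {c}; from R'::=R c P b we get {c, d}; from R'::=ε we get {ε}. So FIRST(R') = {ε, c, d}.
FIRST(P): from P::=R' we get {ε, c, d}; from P::=c we get {c}; from P::=c R U b we get {c}; from P::=ε we get {ε}. So FIRST(P) = {ε, c, d}.
FIRST(U): from U::=d d a we get {d}; from U::=P' R we get {a}; from U::=P d we get {c, d}. So FIRST(U) = {a, c, d}.
FOLLOW(R) includes $ since R is the start symbol.
FOLLOW(P): in R::=d R' P a, P is followed by a with FIRST {a}; in U::=P d, P is followed by d with FIRST {d}; in R'::=R c P b, P is followed by b with FIRST {b}. Thus FOLLOW(P) = {a, b, d}.
FOLLOW(U): in P::=c R U b, U is followed by b with FIRST {b}; in P'::=a U b, U is followed by b with FIRST {b}. Thus FOLLOW(U) = {b}.
FOLLOW(R): in P::=c R U b, R is followed by U b with FIRST {a, c, d}; in U::=P' R, the suffix after R is empty, so FOLLOW(R) ⊇ FOLLOW(U) = {b}; in R'::=R c P b, R is followed by c P b with FIRST {c}. Thus FOLLOW(R) = {$, a, b, c, d}.
FOLLOW(R'): in R::=d R' P a, R' is followed by P a with FIRST {a, c, d}; in P::=R', the suffix after R' is empty, so FOLLOW(R') ⊇ FOLLOW(P) = {a, b, d}. Thus FOLLOW(R') = {a, b, c, d}.
FOLLOW(P'): in U::=P' R, P' is followed by R with FIRST {ε, d}; in U::=P' R, the suffix after P' is nullable, so FOLLOW(P') ⊇ FOLLOW(U) = {b}. Thus FOLLOW(P') = {b, d}.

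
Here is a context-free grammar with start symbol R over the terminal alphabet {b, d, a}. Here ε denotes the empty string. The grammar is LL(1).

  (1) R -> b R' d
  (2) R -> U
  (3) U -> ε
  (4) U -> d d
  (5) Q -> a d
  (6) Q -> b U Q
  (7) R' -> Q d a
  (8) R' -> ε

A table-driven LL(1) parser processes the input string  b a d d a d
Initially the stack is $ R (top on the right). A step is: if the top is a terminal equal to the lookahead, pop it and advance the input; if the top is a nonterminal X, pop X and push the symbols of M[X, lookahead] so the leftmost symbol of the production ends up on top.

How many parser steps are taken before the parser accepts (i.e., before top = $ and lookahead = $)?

9

step 1: stack=$ R  input=b a d d a d $  — expand R -> b R' d
step 2: stack=$ d R' b  input=b a d d a d $  — match b
step 3: stack=$ d R'  input=a d d a d $  — expand R' -> Q d a
step 4: stack=$ d a d Q  input=a d d a d $  — expand Q -> a d
step 5: stack=$ d a d d a  input=a d d a d $  — match a
step 6: stack=$ d a d d  input=d d a d $  — match d
step 7: stack=$ d a d  input=d a d $  — match d
step 8: stack=$ d a  input=a d $  — match a
step 9: stack=$ d  input=d $  — match d
Accept reached after 9 steps.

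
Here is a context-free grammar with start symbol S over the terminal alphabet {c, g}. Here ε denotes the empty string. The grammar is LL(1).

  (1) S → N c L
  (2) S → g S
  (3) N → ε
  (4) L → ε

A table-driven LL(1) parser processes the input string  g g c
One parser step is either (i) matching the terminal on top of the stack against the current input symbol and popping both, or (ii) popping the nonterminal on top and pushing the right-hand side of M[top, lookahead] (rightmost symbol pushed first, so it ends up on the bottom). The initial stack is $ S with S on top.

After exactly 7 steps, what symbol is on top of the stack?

step 1: stack=$ S  input=g g c $  — expand S → g S
step 2: stack=$ S g  input=g g c $  — match g
step 3: stack=$ S  input=g c $  — expand S → g S
step 4: stack=$ S g  input=g c $  — match g
step 5: stack=$ S  input=c $  — expand S → N c L
step 6: stack=$ L c N  input=c $  — expand N → ε
step 7: stack=$ L c  input=c $  — match c
Stack after step 7: $ L (top = L).

L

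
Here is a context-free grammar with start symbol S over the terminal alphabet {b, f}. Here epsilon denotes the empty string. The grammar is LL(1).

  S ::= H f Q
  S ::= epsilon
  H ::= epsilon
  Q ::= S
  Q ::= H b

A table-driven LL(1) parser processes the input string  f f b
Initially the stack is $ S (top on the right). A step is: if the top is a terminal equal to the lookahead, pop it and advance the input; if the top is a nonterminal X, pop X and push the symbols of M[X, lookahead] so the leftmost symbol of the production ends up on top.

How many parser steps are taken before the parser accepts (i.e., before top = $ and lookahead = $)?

step 1: stack=$ S  input=f f b $  — expand S ::= H f Q
step 2: stack=$ Q f H  input=f f b $  — expand H ::= epsilon
step 3: stack=$ Q f  input=f f b $  — match f
step 4: stack=$ Q  input=f b $  — expand Q ::= S
step 5: stack=$ S  input=f b $  — expand S ::= H f Q
step 6: stack=$ Q f H  input=f b $  — expand H ::= epsilon
step 7: stack=$ Q f  input=f b $  — match f
step 8: stack=$ Q  input=b $  — expand Q ::= H b
step 9: stack=$ b H  input=b $  — expand H ::= epsilon
step 10: stack=$ b  input=b $  — match b
Accept reached after 10 steps.

10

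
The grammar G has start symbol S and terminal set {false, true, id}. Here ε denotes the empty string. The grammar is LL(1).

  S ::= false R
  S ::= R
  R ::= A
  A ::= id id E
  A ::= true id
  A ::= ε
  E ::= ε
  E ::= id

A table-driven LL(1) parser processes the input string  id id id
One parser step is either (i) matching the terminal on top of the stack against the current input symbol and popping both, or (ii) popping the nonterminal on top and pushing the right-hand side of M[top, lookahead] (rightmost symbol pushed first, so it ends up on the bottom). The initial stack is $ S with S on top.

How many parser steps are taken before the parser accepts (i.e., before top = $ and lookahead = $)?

step 1: stack=$ S  input=id id id $  — expand S ::= R
step 2: stack=$ R  input=id id id $  — expand R ::= A
step 3: stack=$ A  input=id id id $  — expand A ::= id id E
step 4: stack=$ E id id  input=id id id $  — match id
step 5: stack=$ E id  input=id id $  — match id
step 6: stack=$ E  input=id $  — expand E ::= id
step 7: stack=$ id  input=id $  — match id
Accept reached after 7 steps.

7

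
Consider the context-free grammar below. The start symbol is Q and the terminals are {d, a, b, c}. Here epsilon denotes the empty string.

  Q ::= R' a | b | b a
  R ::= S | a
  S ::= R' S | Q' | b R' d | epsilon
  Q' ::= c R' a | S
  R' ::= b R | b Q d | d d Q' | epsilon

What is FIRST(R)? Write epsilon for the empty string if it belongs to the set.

{epsilon, a, b, c, d}

FIRST(R') = {epsilon, b, d}
FIRST(Q) = {a, b, d}  (via R' a)
FIRST(R) = {epsilon, a, b, c, d}  (via S)
FIRST(S) = {epsilon, b, c, d}  (via R' S, Q')
FIRST(Q') = {epsilon, b, c, d}  (via S)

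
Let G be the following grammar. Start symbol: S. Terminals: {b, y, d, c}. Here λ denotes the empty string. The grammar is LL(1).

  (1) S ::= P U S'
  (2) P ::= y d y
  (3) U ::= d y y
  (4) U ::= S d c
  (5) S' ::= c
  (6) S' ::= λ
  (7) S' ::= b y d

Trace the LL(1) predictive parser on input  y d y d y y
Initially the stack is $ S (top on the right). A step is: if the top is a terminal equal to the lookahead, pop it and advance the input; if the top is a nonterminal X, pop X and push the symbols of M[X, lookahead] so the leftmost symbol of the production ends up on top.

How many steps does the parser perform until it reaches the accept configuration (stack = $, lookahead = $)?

step 1: stack=$ S  input=y d y d y y $  — expand S ::= P U S'
step 2: stack=$ S' U P  input=y d y d y y $  — expand P ::= y d y
step 3: stack=$ S' U y d y  input=y d y d y y $  — match y
step 4: stack=$ S' U y d  input=d y d y y $  — match d
step 5: stack=$ S' U y  input=y d y y $  — match y
step 6: stack=$ S' U  input=d y y $  — expand U ::= d y y
step 7: stack=$ S' y y d  input=d y y $  — match d
step 8: stack=$ S' y y  input=y y $  — match y
step 9: stack=$ S' y  input=y $  — match y
step 10: stack=$ S'  input=$  — expand S' ::= λ
Accept reached after 10 steps.

10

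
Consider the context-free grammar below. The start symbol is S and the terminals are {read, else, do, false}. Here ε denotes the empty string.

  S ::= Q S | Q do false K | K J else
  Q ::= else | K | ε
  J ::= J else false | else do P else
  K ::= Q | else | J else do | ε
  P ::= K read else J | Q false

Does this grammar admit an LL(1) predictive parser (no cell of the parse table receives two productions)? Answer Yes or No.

FIRST(S) = {do, else}
FIRST(Q) = {ε, else}
FIRST(J) = {else}
FIRST(K) = {ε, else}
FIRST(P) = {else, false, read}
FOLLOW(S) = {$}
FOLLOW(Q) = {$, do, else, false, read}
FOLLOW(J) = {else}
FOLLOW(K) = {$, do, else, false, read}
FOLLOW(P) = {else}
Cell M[J, else] receives both J ::= J else false and J ::= else do P else — the grammar is not LL(1).

No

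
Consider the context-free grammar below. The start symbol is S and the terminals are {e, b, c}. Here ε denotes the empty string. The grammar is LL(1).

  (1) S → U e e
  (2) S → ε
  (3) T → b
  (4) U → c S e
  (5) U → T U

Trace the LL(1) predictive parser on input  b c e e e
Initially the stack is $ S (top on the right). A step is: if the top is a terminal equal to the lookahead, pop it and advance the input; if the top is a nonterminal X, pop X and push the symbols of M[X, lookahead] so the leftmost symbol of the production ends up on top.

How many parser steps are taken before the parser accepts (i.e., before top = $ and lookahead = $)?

step 1: stack=$ S  input=b c e e e $  — expand S → U e e
step 2: stack=$ e e U  input=b c e e e $  — expand U → T U
step 3: stack=$ e e U T  input=b c e e e $  — expand T → b
step 4: stack=$ e e U b  input=b c e e e $  — match b
step 5: stack=$ e e U  input=c e e e $  — expand U → c S e
step 6: stack=$ e e e S c  input=c e e e $  — match c
step 7: stack=$ e e e S  input=e e e $  — expand S → ε
step 8: stack=$ e e e  input=e e e $  — match e
step 9: stack=$ e e  input=e e $  — match e
step 10: stack=$ e  input=e $  — match e
Accept reached after 10 steps.

10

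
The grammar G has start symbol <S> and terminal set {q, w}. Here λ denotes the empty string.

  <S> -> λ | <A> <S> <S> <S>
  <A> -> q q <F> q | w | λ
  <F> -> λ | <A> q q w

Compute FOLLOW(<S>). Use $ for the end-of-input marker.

FIRST(<A>): from <A>->q q <F> q we get {q}; from <A>->w we get {w}; from <A>->λ we get {λ}. So FIRST(<A>) = {λ, q, w}.
FIRST(<S>): from <S>->λ we get {λ}; from <S>-><A> <S> <S> <S> we get {λ, q, w}. So FIRST(<S>) = {λ, q, w}.
FIRST(<F>): from <F>->λ we get {λ}; from <F>-><A> q q w we get {q, w}. So FIRST(<F>) = {λ, q, w}.
FOLLOW(<S>) includes $ since <S> is the start symbol.
FOLLOW(<S>): in <S>-><A> <S> <S> <S> (occurrence 1), <S> is followed by <S> <S> with FIRST {λ, q, w}; in <S>-><A> <S> <S> <S> (occurrence 1), the suffix after <S> is nullable (adds nothing new); in <S>-><A> <S> <S> <S> (occurrence 2), <S> is followed by <S> with FIRST {λ, q, w}; in <S>-><A> <S> <S> <S> (occurrence 2), the suffix after <S> is nullable (adds nothing new); in <S>-><A> <S> <S> <S> (occurrence 3), the suffix after <S> is empty (adds nothing new). Thus FOLLOW(<S>) = {$, q, w}.
FOLLOW(<A>): in <S>-><A> <S> <S> <S>, <A> is followed by <S> <S> <S> with FIRST {λ, q, w}; in <S>-><A> <S> <S> <S>, the suffix after <A> is nullable, so FOLLOW(<A>) ⊇ FOLLOW(<S>) = {$, q, w}; in <F>-><A> q q w, <A> is followed by q q w with FIRST {q}. Thus FOLLOW(<A>) = {$, q, w}.
FOLLOW(<F>): in <A>->q q <F> q, <F> is followed by q with FIRST {q}. Thus FOLLOW(<F>) = {q}.

{$, q, w}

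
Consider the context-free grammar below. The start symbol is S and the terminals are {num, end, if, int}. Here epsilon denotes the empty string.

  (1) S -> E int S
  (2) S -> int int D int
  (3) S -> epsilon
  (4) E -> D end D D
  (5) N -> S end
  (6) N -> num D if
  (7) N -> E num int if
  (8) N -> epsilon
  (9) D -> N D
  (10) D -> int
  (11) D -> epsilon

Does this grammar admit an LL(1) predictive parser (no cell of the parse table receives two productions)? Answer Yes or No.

FIRST(S) = {epsilon, end, int, num}
FIRST(E) = {end, int, num}
FIRST(N) = {epsilon, end, int, num}
FIRST(D) = {epsilon, end, int, num}
FOLLOW(S) = {$, end}
FOLLOW(E) = {int, num}
FOLLOW(N) = {end, if, int, num}
FOLLOW(D) = {end, if, int, num}
Cell M[D, end] receives both D -> N D and D -> epsilon — the grammar is not LL(1).

No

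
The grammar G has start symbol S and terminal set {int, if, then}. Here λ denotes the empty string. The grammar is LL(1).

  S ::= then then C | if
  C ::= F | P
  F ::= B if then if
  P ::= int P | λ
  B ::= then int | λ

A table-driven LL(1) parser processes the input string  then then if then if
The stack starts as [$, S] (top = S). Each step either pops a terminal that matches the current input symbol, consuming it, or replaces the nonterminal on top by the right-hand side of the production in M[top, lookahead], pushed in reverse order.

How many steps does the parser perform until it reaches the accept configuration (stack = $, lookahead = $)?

9

step 1: stack=$ S  input=then then if then if $  — expand S ::= then then C
step 2: stack=$ C then then  input=then then if then if $  — match then
step 3: stack=$ C then  input=then if then if $  — match then
step 4: stack=$ C  input=if then if $  — expand C ::= F
step 5: stack=$ F  input=if then if $  — expand F ::= B if then if
step 6: stack=$ if then if B  input=if then if $  — expand B ::= λ
step 7: stack=$ if then if  input=if then if $  — match if
step 8: stack=$ if then  input=then if $  — match then
step 9: stack=$ if  input=if $  — match if
Accept reached after 9 steps.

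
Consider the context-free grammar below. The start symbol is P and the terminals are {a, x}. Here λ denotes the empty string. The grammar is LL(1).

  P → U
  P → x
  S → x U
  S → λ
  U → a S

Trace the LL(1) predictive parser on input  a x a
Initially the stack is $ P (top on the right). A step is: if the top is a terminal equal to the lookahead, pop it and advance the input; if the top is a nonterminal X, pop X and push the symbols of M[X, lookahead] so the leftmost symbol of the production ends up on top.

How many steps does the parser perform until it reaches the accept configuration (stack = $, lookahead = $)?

8

step 1: stack=$ P  input=a x a $  — expand P → U
step 2: stack=$ U  input=a x a $  — expand U → a S
step 3: stack=$ S a  input=a x a $  — match a
step 4: stack=$ S  input=x a $  — expand S → x U
step 5: stack=$ U x  input=x a $  — match x
step 6: stack=$ U  input=a $  — expand U → a S
step 7: stack=$ S a  input=a $  — match a
step 8: stack=$ S  input=$  — expand S → λ
Accept reached after 8 steps.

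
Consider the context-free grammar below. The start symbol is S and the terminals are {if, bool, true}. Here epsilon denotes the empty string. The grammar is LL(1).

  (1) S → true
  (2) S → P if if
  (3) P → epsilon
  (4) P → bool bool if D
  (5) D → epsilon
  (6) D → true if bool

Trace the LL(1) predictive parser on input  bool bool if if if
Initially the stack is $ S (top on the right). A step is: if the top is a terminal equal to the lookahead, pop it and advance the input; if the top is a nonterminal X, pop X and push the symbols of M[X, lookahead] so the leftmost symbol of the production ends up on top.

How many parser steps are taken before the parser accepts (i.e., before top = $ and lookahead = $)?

8

     Stack                   Input                 Action
  1  $ S                     bool bool if if if $  expand S → P if if
  2  $ if if P               bool bool if if if $  expand P → bool bool if D
  3  $ if if D if bool bool  bool bool if if if $  match bool
  4  $ if if D if bool       bool if if if $       match bool
  5  $ if if D if            if if if $            match if
  6  $ if if D               if if $               expand D → epsilon
  7  $ if if                 if if $               match if
  8  $ if                    if $                  match if
Accept reached after 8 steps.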